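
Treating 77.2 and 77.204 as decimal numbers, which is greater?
77.204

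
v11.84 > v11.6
True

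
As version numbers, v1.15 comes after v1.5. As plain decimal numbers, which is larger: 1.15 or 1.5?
1.5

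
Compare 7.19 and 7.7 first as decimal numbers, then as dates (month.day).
As decimals: 7.19 < 7.7. As dates: 7/19 is later than 7/7 (day 19 > day 7).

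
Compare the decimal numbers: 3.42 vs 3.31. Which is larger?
3.42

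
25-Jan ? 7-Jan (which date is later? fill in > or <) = >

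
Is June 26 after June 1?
Yes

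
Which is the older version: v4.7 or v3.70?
v3.70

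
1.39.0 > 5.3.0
False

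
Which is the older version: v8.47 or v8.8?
v8.8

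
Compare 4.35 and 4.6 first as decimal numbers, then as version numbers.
As decimals: 4.35 < 4.6. As versions: v4.35 > v4.6 (minor version 35 > 6).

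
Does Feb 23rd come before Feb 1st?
No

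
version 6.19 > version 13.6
False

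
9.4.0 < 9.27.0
True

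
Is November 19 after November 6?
Yes. Day 19 comes after day 6 in November — this is a date comparison, not a decimal one (the decimal 11.19 would be smaller than 11.6).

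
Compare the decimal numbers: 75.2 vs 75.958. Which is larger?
75.958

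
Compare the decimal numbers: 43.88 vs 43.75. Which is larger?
43.88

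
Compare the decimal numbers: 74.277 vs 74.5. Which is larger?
74.5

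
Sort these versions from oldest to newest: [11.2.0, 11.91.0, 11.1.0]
[11.1.0, 11.2.0, 11.91.0]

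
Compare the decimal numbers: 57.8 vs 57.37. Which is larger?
57.8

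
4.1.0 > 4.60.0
False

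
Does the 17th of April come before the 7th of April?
No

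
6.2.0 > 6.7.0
False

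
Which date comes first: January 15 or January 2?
January 2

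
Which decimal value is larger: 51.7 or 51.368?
51.7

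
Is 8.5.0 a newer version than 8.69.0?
No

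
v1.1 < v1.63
True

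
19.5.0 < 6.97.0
False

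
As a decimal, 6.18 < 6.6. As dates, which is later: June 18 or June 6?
June 18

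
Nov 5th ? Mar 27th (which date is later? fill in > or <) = >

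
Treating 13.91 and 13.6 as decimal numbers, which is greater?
13.91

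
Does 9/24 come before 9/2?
No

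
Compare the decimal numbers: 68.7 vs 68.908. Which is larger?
68.908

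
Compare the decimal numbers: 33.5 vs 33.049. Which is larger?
33.5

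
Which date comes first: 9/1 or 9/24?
9/1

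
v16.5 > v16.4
True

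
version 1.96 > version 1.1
True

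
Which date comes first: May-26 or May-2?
May-2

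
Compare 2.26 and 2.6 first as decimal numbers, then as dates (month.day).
As decimals: 2.26 < 2.6. As dates: 2/26 is later than 2/6 (day 26 > day 6).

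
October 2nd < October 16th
True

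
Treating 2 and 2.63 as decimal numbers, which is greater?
2.63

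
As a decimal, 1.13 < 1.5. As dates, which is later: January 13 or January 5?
January 13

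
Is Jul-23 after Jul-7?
Yes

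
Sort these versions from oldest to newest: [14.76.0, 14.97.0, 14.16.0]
[14.16.0, 14.76.0, 14.97.0]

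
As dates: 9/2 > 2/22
True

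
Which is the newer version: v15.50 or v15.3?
v15.50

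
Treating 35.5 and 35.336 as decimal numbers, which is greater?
35.5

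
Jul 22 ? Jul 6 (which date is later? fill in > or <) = >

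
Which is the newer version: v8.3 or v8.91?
v8.91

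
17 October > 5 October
True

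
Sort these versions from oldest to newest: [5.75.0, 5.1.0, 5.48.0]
[5.1.0, 5.48.0, 5.75.0]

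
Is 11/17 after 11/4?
Yes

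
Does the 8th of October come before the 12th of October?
Yes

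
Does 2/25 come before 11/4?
Yes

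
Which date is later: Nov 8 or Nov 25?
Nov 25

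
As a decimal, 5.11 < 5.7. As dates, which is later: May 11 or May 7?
May 11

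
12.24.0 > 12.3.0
True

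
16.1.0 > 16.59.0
False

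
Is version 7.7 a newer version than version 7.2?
Yes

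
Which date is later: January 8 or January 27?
January 27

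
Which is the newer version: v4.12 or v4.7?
v4.12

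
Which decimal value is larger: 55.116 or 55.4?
55.4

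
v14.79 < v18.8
True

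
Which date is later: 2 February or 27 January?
2 February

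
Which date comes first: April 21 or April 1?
April 1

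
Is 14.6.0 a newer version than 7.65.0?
Yes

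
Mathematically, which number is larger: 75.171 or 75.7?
75.7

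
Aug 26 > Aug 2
True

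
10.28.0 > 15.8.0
False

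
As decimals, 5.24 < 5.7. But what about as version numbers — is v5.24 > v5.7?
True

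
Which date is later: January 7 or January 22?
January 22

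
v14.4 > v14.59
False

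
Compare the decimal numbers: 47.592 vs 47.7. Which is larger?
47.7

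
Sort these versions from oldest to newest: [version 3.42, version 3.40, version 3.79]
[version 3.40, version 3.42, version 3.79]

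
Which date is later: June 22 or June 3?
June 22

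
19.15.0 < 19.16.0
True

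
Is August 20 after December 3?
No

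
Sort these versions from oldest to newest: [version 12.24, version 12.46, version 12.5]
[version 12.5, version 12.24, version 12.46]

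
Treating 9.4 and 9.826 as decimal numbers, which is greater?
9.826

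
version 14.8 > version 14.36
False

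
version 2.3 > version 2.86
False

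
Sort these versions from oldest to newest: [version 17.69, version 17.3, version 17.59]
[version 17.3, version 17.59, version 17.69]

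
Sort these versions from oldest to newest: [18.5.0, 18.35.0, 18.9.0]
[18.5.0, 18.9.0, 18.35.0]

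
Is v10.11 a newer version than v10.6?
Yes. Version numbers are compared segment by segment as integers, not as decimals: minor version 11 > 6, so v10.11 > v10.6 (even though the decimal 10.11 < 10.6).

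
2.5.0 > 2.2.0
True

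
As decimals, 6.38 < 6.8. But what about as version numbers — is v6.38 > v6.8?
True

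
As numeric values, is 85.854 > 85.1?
True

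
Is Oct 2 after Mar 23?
Yes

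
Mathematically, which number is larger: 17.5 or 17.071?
17.5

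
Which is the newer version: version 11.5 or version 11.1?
version 11.5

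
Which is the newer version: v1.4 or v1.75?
v1.75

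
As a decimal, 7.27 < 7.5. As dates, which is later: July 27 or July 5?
July 27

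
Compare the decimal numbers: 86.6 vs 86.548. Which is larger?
86.6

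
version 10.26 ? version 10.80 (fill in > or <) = <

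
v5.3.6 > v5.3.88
False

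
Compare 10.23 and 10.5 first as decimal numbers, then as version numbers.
As decimals: 10.23 < 10.5. As versions: v10.23 > v10.5 (minor version 23 > 5).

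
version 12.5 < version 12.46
True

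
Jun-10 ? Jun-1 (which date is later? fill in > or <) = >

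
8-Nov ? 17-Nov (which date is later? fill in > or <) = <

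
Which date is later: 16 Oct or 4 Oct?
16 Oct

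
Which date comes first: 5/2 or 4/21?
4/21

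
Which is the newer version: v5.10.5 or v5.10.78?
v5.10.78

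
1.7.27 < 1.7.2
False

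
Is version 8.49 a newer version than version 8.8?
Yes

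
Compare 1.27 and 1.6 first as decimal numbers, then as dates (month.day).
As decimals: 1.27 < 1.6. As dates: 1/27 is later than 1/6 (day 27 > day 6).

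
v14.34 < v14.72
True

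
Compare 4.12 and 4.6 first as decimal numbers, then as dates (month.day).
As decimals: 4.12 < 4.6. As dates: 4/12 is later than 4/6 (day 12 > day 6).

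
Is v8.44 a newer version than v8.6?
Yes. Version numbers are compared segment by segment as integers, not as decimals: minor version 44 > 6, so v8.44 > v8.6 (even though the decimal 8.44 < 8.6).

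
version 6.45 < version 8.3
True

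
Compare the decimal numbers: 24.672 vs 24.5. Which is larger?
24.672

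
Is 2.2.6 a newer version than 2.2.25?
No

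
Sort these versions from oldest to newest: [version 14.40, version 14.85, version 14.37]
[version 14.37, version 14.40, version 14.85]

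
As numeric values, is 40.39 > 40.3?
True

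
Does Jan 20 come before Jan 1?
No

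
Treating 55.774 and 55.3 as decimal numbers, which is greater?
55.774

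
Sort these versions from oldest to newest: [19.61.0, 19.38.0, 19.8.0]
[19.8.0, 19.38.0, 19.61.0]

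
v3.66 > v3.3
True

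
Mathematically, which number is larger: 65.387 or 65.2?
65.387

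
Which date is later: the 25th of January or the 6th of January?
the 25th of January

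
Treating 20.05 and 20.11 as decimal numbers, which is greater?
20.11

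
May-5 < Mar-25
False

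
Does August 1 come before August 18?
Yes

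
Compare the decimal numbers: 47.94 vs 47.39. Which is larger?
47.94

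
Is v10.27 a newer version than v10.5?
Yes. Version numbers are compared segment by segment as integers, not as decimals: minor version 27 > 5, so v10.27 > v10.5 (even though the decimal 10.27 < 10.5).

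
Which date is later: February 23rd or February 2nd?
February 23rd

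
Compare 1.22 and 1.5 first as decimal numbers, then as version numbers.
As decimals: 1.22 < 1.5. As versions: v1.22 > v1.5 (minor version 22 > 5).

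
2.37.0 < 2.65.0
True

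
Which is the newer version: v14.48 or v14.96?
v14.96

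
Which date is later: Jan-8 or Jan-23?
Jan-23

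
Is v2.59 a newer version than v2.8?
Yes. Version numbers are compared segment by segment as integers, not as decimals: minor version 59 > 8, so v2.59 > v2.8 (even though the decimal 2.59 < 2.8).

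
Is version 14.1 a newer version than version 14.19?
No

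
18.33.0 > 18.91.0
False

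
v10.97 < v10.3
False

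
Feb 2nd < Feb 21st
True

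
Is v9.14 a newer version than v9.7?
Yes. Version numbers are compared segment by segment as integers, not as decimals: minor version 14 > 7, so v9.14 > v9.7 (even though the decimal 9.14 < 9.7).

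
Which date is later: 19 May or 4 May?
19 May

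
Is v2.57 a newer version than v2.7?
Yes. Version numbers are compared segment by segment as integers, not as decimals: minor version 57 > 7, so v2.57 > v2.7 (even though the decimal 2.57 < 2.7).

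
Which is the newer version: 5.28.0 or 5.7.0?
5.28.0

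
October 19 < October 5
False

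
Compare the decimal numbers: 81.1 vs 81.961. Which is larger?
81.961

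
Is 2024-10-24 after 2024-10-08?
Yes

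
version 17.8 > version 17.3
True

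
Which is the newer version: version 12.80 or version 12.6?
version 12.80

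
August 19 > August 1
True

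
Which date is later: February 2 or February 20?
February 20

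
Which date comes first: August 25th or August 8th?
August 8th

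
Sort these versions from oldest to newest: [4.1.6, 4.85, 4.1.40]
[4.1.6, 4.1.40, 4.85]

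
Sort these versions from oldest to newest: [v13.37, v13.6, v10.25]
[v10.25, v13.6, v13.37]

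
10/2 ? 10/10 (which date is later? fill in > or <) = <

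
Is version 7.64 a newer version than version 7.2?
Yes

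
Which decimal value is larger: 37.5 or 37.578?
37.578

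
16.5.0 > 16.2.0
True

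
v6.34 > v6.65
False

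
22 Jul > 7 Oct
False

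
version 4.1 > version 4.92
False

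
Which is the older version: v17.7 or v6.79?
v6.79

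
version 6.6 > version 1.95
True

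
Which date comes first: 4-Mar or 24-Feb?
24-Feb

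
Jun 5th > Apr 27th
True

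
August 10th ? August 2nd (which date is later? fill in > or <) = >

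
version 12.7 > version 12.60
False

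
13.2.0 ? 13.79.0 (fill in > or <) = <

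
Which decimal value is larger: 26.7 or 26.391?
26.7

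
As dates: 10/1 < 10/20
True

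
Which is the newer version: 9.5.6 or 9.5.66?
9.5.66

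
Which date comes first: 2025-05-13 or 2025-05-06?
2025-05-06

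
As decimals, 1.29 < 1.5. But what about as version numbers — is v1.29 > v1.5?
True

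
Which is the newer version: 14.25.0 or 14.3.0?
14.25.0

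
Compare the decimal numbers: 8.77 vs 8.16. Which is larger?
8.77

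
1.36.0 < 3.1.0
True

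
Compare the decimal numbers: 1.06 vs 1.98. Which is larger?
1.98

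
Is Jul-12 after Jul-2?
Yes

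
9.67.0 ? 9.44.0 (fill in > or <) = >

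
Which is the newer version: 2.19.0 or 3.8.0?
3.8.0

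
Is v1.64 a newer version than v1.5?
Yes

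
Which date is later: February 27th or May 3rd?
May 3rd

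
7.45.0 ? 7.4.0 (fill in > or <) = >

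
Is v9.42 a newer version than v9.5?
Yes. Version numbers are compared segment by segment as integers, not as decimals: minor version 42 > 5, so v9.42 > v9.5 (even though the decimal 9.42 < 9.5).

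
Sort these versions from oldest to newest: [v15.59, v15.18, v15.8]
[v15.8, v15.18, v15.59]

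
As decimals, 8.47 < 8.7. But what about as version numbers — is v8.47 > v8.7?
True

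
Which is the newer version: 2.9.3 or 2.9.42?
2.9.42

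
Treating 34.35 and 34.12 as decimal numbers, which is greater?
34.35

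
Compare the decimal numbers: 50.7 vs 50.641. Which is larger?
50.7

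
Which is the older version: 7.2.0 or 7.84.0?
7.2.0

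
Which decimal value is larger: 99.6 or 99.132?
99.6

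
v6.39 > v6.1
True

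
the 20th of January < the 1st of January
False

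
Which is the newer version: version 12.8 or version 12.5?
version 12.8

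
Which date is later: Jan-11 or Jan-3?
Jan-11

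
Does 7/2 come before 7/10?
Yes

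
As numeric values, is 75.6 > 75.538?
True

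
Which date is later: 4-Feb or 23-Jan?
4-Feb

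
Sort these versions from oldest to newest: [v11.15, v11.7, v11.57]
[v11.7, v11.15, v11.57]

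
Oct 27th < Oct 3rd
False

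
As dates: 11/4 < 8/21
False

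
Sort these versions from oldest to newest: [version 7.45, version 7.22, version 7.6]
[version 7.6, version 7.22, version 7.45]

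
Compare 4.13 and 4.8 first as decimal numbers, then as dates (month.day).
As decimals: 4.13 < 4.8. As dates: 4/13 is later than 4/8 (day 13 > day 8).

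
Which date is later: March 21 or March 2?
March 21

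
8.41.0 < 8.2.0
False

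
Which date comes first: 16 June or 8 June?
8 June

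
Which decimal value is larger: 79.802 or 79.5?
79.802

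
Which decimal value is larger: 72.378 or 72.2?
72.378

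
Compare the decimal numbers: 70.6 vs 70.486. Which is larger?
70.6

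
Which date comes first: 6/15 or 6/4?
6/4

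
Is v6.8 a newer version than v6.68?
No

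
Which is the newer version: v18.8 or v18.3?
v18.8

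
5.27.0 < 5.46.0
True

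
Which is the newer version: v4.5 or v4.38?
v4.38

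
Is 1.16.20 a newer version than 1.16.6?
Yes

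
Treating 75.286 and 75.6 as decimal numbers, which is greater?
75.6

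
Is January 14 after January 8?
Yes. Day 14 comes after day 8 in January — this is a date comparison, not a decimal one (the decimal 1.14 would be smaller than 1.8).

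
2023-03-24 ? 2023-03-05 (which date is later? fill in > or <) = >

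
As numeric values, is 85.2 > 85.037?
True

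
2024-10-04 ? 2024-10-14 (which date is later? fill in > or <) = <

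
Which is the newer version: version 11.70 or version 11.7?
version 11.70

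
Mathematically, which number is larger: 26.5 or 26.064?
26.5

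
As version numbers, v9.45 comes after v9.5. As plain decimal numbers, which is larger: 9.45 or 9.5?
9.5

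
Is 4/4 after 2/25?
Yes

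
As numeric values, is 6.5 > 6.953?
False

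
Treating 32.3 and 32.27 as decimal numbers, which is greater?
32.3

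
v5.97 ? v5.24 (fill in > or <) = >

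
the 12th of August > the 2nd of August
True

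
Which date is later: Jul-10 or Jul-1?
Jul-10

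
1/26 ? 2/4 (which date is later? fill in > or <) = <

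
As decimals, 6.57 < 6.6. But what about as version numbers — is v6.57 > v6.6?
True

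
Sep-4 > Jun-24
True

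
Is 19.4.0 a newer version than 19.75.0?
No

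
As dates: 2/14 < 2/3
False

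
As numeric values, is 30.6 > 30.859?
False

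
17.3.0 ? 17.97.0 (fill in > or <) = <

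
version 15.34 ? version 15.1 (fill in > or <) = >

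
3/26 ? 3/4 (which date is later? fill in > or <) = >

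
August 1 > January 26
True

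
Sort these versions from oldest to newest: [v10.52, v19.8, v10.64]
[v10.52, v10.64, v19.8]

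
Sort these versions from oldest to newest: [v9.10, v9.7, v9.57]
[v9.7, v9.10, v9.57]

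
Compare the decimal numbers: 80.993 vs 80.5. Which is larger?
80.993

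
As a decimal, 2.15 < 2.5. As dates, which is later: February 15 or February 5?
February 15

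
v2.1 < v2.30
True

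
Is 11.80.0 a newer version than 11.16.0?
Yes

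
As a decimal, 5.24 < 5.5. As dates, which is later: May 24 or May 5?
May 24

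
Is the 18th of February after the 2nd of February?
Yes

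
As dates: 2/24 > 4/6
False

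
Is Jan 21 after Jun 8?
No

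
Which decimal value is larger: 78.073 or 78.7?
78.7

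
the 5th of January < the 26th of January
True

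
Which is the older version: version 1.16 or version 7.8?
version 1.16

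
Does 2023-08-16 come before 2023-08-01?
No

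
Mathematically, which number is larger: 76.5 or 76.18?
76.5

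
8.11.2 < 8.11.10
True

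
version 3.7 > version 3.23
False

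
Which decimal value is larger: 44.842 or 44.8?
44.842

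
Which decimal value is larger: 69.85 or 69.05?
69.85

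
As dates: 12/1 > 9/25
True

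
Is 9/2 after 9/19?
No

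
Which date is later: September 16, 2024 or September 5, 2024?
September 16, 2024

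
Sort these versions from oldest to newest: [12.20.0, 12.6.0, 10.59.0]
[10.59.0, 12.6.0, 12.20.0]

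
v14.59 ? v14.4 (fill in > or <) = >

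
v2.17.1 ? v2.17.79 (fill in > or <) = <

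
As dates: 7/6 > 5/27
True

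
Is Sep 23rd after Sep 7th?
Yes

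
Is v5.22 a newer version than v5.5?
Yes. Version numbers are compared segment by segment as integers, not as decimals: minor version 22 > 5, so v5.22 > v5.5 (even though the decimal 5.22 < 5.5).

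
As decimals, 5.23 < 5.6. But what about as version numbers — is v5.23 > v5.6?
True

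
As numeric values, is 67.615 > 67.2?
True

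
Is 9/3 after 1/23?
Yes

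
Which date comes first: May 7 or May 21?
May 7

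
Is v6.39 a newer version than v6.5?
Yes. Version numbers are compared segment by segment as integers, not as decimals: minor version 39 > 5, so v6.39 > v6.5 (even though the decimal 6.39 < 6.5).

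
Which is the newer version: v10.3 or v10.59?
v10.59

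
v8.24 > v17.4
False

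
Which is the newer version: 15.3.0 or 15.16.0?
15.16.0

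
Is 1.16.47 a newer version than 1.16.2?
Yes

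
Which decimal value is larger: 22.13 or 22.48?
22.48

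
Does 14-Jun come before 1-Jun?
No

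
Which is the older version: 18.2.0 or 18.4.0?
18.2.0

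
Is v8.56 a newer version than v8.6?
Yes. Version numbers are compared segment by segment as integers, not as decimals: minor version 56 > 6, so v8.56 > v8.6 (even though the decimal 8.56 < 8.6).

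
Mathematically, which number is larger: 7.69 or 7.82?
7.82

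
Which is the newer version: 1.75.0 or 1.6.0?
1.75.0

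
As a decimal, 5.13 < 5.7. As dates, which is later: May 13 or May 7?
May 13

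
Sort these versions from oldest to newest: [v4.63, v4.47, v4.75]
[v4.47, v4.63, v4.75]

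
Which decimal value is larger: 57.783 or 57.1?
57.783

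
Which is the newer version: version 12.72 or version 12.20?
version 12.72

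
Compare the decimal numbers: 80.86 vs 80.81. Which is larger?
80.86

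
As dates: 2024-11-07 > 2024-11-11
False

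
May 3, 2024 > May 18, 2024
False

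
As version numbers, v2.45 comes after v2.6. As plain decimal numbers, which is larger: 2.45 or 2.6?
2.6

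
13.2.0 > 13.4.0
False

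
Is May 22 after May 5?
Yes. Day 22 comes after day 5 in May — this is a date comparison, not a decimal one (the decimal 5.22 would be smaller than 5.5).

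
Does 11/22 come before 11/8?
No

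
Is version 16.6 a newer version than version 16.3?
Yes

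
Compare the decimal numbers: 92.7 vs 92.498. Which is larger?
92.7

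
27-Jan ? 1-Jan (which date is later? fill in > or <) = >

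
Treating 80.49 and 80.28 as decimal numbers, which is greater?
80.49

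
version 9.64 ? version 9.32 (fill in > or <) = >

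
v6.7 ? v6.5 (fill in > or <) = >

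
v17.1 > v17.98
False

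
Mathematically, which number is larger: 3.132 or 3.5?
3.5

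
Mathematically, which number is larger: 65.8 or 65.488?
65.8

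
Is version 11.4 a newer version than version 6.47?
Yes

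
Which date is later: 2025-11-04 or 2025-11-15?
2025-11-15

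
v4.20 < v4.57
True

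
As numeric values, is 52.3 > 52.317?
False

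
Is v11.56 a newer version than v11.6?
Yes. Version numbers are compared segment by segment as integers, not as decimals: minor version 56 > 6, so v11.56 > v11.6 (even though the decimal 11.56 < 11.6).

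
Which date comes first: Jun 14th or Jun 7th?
Jun 7th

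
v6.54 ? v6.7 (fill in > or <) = >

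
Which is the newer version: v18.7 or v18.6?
v18.7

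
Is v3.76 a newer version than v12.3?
No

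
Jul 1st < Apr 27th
False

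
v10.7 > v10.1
True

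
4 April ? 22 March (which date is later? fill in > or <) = >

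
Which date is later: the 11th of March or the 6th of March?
the 11th of March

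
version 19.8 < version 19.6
False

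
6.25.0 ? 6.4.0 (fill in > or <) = >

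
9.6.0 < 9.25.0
True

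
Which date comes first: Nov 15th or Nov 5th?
Nov 5th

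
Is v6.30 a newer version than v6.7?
Yes. Version numbers are compared segment by segment as integers, not as decimals: minor version 30 > 7, so v6.30 > v6.7 (even though the decimal 6.30 < 6.7).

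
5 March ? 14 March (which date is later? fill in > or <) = <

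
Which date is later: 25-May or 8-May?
25-May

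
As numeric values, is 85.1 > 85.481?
False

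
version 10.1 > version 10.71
False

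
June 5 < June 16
True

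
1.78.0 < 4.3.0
True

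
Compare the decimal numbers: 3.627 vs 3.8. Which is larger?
3.8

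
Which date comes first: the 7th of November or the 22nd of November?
the 7th of November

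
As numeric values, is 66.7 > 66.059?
True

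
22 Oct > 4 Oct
True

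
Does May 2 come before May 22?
Yes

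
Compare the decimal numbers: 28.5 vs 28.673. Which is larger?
28.673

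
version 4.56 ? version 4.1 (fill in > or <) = >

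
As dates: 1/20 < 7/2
True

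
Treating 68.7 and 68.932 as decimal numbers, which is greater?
68.932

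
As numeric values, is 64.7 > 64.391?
True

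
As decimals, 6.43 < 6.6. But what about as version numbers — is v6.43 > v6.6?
True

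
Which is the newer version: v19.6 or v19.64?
v19.64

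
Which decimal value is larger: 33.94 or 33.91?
33.94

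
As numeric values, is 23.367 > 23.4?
False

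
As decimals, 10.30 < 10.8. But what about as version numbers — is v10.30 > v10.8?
True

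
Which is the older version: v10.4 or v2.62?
v2.62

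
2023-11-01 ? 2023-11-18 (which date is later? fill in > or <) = <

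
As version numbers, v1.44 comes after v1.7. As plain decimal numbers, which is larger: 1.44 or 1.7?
1.7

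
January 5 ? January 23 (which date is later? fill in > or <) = <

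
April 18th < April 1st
False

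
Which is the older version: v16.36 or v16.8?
v16.8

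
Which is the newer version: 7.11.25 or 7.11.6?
7.11.25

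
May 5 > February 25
True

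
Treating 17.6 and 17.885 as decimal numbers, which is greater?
17.885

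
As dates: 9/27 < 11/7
True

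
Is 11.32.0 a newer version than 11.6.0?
Yes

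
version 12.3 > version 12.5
False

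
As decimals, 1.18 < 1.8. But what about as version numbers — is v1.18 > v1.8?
True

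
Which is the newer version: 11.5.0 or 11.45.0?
11.45.0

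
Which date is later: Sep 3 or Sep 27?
Sep 27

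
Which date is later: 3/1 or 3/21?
3/21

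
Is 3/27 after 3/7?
Yes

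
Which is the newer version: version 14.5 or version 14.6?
version 14.6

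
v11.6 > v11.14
False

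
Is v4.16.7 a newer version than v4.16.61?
No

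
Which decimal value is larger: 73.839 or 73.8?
73.839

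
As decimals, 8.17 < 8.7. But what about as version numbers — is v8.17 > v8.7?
True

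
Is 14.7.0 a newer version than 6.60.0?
Yes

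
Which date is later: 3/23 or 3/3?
3/23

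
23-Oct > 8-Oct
True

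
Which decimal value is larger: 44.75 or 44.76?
44.76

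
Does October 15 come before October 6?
No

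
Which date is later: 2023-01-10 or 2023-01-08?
2023-01-10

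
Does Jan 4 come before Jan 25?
Yes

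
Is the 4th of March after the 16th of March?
No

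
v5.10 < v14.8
True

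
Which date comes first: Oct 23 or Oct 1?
Oct 1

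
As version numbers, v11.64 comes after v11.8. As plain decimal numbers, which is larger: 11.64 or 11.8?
11.8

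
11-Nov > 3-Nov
True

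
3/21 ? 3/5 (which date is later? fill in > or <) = >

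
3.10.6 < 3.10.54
True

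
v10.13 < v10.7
False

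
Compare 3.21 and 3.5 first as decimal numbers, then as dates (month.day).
As decimals: 3.21 < 3.5. As dates: 3/21 is later than 3/5 (day 21 > day 5).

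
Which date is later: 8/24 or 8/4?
8/24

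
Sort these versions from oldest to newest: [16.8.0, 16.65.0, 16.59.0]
[16.8.0, 16.59.0, 16.65.0]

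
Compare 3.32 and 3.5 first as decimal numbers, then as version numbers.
As decimals: 3.32 < 3.5. As versions: v3.32 > v3.5 (minor version 32 > 5).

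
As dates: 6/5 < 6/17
True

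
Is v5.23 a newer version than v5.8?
Yes. Version numbers are compared segment by segment as integers, not as decimals: minor version 23 > 8, so v5.23 > v5.8 (even though the decimal 5.23 < 5.8).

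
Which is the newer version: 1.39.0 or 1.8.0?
1.39.0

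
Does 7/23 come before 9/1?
Yes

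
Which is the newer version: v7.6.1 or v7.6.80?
v7.6.80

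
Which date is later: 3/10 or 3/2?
3/10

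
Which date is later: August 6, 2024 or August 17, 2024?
August 17, 2024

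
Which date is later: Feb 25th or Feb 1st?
Feb 25th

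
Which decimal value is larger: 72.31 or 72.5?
72.5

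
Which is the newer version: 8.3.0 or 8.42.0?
8.42.0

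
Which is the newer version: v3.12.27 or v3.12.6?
v3.12.27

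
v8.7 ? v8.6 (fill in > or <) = >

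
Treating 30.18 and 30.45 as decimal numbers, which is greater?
30.45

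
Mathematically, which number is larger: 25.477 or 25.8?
25.8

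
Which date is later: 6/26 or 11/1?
11/1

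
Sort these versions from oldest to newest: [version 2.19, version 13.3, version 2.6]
[version 2.6, version 2.19, version 13.3]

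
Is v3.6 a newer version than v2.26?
Yes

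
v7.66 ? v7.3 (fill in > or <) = >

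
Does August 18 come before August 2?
No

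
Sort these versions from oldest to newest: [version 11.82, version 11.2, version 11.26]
[version 11.2, version 11.26, version 11.82]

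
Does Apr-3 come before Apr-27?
Yes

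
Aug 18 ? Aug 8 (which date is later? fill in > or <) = >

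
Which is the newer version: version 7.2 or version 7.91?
version 7.91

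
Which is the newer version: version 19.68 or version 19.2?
version 19.68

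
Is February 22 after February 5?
Yes. Day 22 comes after day 5 in February — this is a date comparison, not a decimal one (the decimal 2.22 would be smaller than 2.5).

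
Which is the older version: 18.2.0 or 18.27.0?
18.2.0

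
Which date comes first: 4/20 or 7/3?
4/20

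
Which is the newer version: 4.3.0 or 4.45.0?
4.45.0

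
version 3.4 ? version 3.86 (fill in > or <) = <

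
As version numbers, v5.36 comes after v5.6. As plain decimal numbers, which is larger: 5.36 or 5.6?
5.6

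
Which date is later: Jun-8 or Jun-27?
Jun-27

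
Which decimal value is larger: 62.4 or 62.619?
62.619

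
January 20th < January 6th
False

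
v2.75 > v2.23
True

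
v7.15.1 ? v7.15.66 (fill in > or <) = <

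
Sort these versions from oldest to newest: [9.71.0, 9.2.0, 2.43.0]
[2.43.0, 9.2.0, 9.71.0]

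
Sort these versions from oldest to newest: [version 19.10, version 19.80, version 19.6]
[version 19.6, version 19.10, version 19.80]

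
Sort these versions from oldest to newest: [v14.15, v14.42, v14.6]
[v14.6, v14.15, v14.42]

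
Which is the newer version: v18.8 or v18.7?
v18.8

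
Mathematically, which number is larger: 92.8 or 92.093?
92.8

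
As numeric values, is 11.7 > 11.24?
True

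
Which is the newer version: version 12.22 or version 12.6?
version 12.22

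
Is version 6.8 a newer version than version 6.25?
No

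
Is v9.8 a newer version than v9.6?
Yes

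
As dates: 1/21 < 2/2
True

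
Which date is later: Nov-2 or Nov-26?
Nov-26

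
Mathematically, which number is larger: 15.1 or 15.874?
15.874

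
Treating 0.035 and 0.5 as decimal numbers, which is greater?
0.5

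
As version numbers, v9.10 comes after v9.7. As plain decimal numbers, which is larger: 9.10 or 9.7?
9.7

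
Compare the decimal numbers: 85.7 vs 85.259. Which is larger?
85.7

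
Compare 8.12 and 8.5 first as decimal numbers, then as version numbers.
As decimals: 8.12 < 8.5. As versions: v8.12 > v8.5 (minor version 12 > 5).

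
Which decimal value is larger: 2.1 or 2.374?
2.374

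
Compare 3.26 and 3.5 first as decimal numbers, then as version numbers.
As decimals: 3.26 < 3.5. As versions: v3.26 > v3.5 (minor version 26 > 5).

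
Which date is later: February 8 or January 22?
February 8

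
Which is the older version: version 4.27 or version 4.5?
version 4.5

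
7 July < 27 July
True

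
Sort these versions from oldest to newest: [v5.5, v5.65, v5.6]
[v5.5, v5.6, v5.65]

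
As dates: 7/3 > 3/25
True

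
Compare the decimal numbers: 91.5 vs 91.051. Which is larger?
91.5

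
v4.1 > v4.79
False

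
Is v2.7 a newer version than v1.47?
Yes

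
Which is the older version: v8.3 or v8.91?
v8.3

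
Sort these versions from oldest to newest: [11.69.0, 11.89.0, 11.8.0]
[11.8.0, 11.69.0, 11.89.0]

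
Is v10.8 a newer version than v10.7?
Yes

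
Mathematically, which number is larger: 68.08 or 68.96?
68.96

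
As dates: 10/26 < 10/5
False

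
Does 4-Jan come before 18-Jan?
Yes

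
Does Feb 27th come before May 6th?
Yes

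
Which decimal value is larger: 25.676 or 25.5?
25.676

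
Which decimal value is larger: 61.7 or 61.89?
61.89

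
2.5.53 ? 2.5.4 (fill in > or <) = >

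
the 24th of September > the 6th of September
True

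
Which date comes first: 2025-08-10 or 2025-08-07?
2025-08-07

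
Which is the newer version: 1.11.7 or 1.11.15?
1.11.15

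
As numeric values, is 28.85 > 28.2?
True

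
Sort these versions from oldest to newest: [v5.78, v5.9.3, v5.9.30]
[v5.9.3, v5.9.30, v5.78]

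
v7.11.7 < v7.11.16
True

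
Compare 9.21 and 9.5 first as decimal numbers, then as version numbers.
As decimals: 9.21 < 9.5. As versions: v9.21 > v9.5 (minor version 21 > 5).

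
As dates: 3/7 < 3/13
True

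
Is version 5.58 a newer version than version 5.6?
Yes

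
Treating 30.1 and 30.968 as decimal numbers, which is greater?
30.968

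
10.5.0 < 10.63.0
True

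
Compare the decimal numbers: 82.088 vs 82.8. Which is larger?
82.8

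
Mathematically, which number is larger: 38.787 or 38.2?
38.787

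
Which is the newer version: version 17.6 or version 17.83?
version 17.83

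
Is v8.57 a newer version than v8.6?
Yes. Version numbers are compared segment by segment as integers, not as decimals: minor version 57 > 6, so v8.57 > v8.6 (even though the decimal 8.57 < 8.6).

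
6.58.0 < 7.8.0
True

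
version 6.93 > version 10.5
False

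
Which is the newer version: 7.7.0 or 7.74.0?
7.74.0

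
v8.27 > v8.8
True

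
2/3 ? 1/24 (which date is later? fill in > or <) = >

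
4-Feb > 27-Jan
True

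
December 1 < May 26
False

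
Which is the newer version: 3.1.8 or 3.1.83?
3.1.83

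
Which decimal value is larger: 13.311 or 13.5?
13.5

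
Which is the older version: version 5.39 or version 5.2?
version 5.2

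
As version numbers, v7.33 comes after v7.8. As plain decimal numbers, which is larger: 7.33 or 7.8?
7.8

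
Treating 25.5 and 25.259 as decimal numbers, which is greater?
25.5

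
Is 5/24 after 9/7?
No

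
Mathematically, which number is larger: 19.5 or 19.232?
19.5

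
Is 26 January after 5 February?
No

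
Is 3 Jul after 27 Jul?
No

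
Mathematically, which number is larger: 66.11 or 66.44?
66.44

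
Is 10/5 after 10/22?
No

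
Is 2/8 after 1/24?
Yes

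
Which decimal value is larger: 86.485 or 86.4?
86.485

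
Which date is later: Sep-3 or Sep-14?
Sep-14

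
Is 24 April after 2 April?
Yes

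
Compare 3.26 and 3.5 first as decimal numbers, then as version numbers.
As decimals: 3.26 < 3.5. As versions: v3.26 > v3.5 (minor version 26 > 5).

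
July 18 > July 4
True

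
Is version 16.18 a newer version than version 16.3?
Yes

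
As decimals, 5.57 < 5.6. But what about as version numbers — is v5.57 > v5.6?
True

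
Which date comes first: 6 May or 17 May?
6 May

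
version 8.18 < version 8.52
True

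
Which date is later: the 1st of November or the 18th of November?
the 18th of November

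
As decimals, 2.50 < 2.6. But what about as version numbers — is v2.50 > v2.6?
True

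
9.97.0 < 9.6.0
False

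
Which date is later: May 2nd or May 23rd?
May 23rd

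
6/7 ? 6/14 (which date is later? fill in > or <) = <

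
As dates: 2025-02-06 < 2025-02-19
True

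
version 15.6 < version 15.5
False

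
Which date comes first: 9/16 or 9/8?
9/8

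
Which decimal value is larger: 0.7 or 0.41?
0.7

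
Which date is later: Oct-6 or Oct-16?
Oct-16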